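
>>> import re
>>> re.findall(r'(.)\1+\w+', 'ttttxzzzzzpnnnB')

['t']

`\1` has to match the exact text group 1 already captured.
Walking the string: at [0:15] match 'ttttxzzzzzpnnnB', group 1 = 't'.
`findall` collects group 1 from the one match (1 total).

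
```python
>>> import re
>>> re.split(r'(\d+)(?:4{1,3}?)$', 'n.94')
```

Pattern: one or more of a digit (captured); then 1 to 3 of a literal '4' (lazy) (non-capturing group); then anchored at the end.
Matches to split on: at [2:4] → '94'.
With a capturing group present, the delimiter's captured portion is kept in the result list.

['n.', '9', '']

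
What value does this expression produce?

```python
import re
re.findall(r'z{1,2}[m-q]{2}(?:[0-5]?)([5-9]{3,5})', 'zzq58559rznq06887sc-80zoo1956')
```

['6887', '956']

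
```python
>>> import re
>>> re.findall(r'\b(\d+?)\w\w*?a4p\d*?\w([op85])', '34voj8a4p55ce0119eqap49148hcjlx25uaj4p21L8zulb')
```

[('3', '5')]

`findall` packs the 2 group values into a tuple for every match.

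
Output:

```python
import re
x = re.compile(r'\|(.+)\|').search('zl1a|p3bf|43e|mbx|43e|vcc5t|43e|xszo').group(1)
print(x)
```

p3bf|43e|mbx|43e|vcc5t|43e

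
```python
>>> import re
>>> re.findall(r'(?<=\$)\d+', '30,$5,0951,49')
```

['5']

Because the assertion is zero-width, the text it checks is not consumed and won't appear in the result.
With no groups in the pattern, `findall` gives back each whole match — 1 here.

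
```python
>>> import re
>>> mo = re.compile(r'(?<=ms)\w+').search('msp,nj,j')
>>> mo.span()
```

The lookaround is zero-width — it requires the adjacent text to match without consuming it, so the asserted text isn't part of the match.
`re.search` scans for the first position where the pattern succeeds.
The match spans [2:3] → 'p'.

(2, 3)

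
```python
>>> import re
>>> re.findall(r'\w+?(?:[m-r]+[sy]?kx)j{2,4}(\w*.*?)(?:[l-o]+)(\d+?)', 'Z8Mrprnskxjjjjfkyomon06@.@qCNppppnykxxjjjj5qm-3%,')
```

[('fkyomo', '0')]

The pattern matches one or more of a word character (lazy); then one or more of a character in [m-r], then optionally one of [sy], then the literal 'kx' (non-capturing group); then 2 to 4 of a literal 'j'; then zero or more of a word character, then zero or more of any character (lazy) (captured); then one or more of a character in [l-o] (non-capturing group); then one or more of a digit (lazy) (captured).
Multiple groups make `findall` return tuples — one 2-tuple for the one match.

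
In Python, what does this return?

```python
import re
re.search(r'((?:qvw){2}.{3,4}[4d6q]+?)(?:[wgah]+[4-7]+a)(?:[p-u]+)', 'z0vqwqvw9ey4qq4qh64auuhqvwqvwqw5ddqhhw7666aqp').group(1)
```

'qvwqvwqw5ddq'

The match spans [23:45] → 'qvwqvwqw5ddqhhw7666aqp'.
Captured: group 1 = 'qvwqvwqw5ddq'.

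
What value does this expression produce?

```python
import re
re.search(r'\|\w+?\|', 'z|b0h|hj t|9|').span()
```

(1, 6)

The match spans [1:6] → '|b0h|'.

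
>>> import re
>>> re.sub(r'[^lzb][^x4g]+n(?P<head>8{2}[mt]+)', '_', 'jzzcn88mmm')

Pattern: any character except [lzb], then one or more of any character except [x4g], then a literal 'n'; then exactly 2 of the literal '8', then one or more of one of [mt] (captured as 'head').
Matches: at [0:10] → 'jzzcn88mmm'.
`sub` substitutes '_' at each match site.

'_'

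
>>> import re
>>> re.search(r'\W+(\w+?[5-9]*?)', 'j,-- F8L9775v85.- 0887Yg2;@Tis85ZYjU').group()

',-- F'

The pattern matches one or more of a non-word character; then one or more of a word character (lazy), then zero or more of a character in [5-9] (lazy) (captured).
The match spans [1:6] → ',-- F'.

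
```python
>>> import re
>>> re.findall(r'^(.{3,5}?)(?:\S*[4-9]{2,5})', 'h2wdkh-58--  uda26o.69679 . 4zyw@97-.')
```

A `+?`/`*?`/`{m,n}?` starts at its minimum and grows only as far as needed for what follows to match.
With a single group, `findall` returns only what that group captured — 1 item.

['h2w']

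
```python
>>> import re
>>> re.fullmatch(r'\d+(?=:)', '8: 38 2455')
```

None

The positive lookaround only admits positions where the adjacent text matches; those characters stay outside the span.
`re.fullmatch` is like wrapping the pattern in `^…$` (in single-line mode).
Here the string isn't matched end-to-end, so the call returns None.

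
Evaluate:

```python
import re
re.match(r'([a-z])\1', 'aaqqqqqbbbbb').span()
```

After group 1 captures some text, `\1` only succeeds where that same text appears again.
`re.match` won't scan ahead — the pattern has to work from the very first character.
The match spans [0:2] → 'aa'.
Captured: group 1 = 'a'.

(0, 2)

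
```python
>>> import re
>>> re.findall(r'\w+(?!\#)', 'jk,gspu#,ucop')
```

['jk', 'gsp', 'ucop']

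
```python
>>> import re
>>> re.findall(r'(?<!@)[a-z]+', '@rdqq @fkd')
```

Because the assertion is negative and zero-width, positions next to the forbidden text are skipped.
Since nothing is captured, `findall` lists the 2 matched substrings directly.

['dqq', 'kd']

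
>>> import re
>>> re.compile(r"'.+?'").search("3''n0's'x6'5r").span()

Lazy quantifiers expand one character at a time until the remainder of the pattern can match.
Unlike `match`, `search` isn't anchored — it looks for the pattern anywhere in the string.
The match spans [1:6] → "''n0'".

(1, 6)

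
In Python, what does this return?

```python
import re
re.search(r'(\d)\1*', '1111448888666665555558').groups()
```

('1',)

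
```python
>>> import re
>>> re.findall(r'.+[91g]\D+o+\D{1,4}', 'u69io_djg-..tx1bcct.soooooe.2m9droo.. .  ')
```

['u69io_djg-..tx1bcct.soooooe.2m9droo.. .']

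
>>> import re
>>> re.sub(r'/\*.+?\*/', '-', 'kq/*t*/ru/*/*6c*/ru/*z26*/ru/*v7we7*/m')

'kq-ru-ru-ru-m'

A `+?`/`*?`/`{m,n}?` starts at its minimum and grows only as far as needed for what follows to match.
Each match is replaced by '-'.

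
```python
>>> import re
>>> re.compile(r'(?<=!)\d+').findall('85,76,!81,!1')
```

Because the assertion is zero-width, the text it checks is not consumed and won't appear in the result.
Matches: at [7:9] → '81'; at [11:12] → '1'.
No capturing groups, so `findall` returns the 2 full match strings.

['81', '1']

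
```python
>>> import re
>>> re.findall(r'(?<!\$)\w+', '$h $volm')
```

['olm']

The negative lookahead/lookbehind blocks any match where the forbidden context is present.
Scanning left to right: at [5:8] → 'olm'.
`findall` yields the raw match text (1 of them) because the pattern has no groups.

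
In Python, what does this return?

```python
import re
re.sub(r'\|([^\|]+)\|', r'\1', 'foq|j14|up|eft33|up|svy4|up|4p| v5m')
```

'foqj14upeft33upsvy4up4p v5m'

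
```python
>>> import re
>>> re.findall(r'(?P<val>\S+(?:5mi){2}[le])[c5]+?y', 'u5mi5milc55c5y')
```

['u5mi5mil']

This matches one or more of a non-whitespace character, then the literal '5mi' repeated 2 times, then one of [le] (captured as 'val'); then one or more of one of [c5] (lazy), then a literal 'y'.
Scanning left to right: at [0:14] match 'u5mi5milc55c5y', group 1 = 'u5mi5mil'.
One capturing group, so `findall` returns just the captured substring from the one match — 1 in all.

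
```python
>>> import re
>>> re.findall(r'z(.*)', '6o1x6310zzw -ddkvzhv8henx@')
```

['zw -ddkvzhv8henx@']

Pattern: a literal 'z'; then zero or more of any character (captured).
Walking the string: at [8:26] match 'zzw -ddkvzhv8henx@', group 1 = 'zw -ddkvzhv8henx@'.
With a single group, `findall` returns only what that group captured — 1 item.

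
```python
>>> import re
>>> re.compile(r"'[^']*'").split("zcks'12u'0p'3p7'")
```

['zcks', '0p', '']

Matches to split on: at [4:9] → "'12u'"; at [11:16] → "'3p7'".
`split` removes every match and returns the 3 fragments in between.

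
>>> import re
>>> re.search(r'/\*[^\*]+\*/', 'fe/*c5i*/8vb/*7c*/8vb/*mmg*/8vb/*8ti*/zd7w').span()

(2, 9)

Unlike `match`, `search` isn't anchored — it looks for the pattern anywhere in the string.
The match spans [2:9] → '/*c5i*/'.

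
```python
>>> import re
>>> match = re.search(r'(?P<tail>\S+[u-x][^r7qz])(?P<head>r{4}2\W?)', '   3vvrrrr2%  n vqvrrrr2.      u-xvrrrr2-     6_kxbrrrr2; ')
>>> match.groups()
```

The match spans [3:12] → '3vvrrrr2%'.
Captured: group 1 = '3vv', group 2 = 'rrrr2%'.

('3vv', 'rrrr2%')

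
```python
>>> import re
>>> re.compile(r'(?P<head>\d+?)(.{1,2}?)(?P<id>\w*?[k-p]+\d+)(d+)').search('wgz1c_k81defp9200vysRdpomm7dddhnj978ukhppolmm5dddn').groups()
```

The pattern matches one or more of a digit (lazy) (captured as 'head'); then 1 to 2 of any character (lazy) (captured); then zero or more of a word character (lazy), then one or more of a character in [k-p], then one or more of a digit (captured as 'id'); then one or more of a literal 'd' (captured).
A `+?`/`*?`/`{m,n}?` starts at its minimum and grows only as far as needed for what follows to match.
`search` walks the string left to right and returns the first match it finds.
The match spans [3:10] → '1c_k81d'.
Captured: group 1 = '1', group 2 = 'c', group 3 = '_k81', group 4 = 'd'.

('1', 'c', '_k81', 'd')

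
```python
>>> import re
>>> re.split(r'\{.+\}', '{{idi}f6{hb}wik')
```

['', 'wik']

Matches to split on: at [0:12] → '{{idi}f6{hb}'.
`split` removes every match and returns the 2 fragments in between.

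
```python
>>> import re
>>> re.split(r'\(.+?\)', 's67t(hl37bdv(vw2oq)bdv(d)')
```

['s67t', 'bdv', '']

The `?` after the quantifier makes it lazy — it takes as little as possible before letting the rest of the pattern try.
`split` removes every match and returns the 3 fragments in between.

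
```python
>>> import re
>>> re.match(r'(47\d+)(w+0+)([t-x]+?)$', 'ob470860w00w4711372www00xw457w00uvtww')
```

This matches the literal '47', then one or more of a digit (captured); then one or more of a literal 'w', then one or more of the literal '0' (captured); then one or more of a character in [t-x] (lazy) (captured); then anchored at the end.
With `match`, the pattern is implicitly anchored at the beginning.
Here position 0 doesn't satisfy it, so the call returns None.

None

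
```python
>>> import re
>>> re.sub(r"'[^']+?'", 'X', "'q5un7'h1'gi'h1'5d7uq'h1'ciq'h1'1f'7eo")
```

Matches: at [0:7] → "'q5un7'"; at [9:13] → "'gi'"; at [15:22] → "'5d7uq'"; at [24:29] → "'ciq'"; at [31:35] → "'1f'".
`sub` substitutes 'X' at each match site.

'Xh1Xh1Xh1Xh1X7eo'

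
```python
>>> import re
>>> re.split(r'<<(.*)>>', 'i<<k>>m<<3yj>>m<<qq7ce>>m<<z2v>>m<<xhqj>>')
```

`re.split` interleaves the captured-group text with the surrounding fragments.

['i', 'k>>m<<3yj>>m<<qq7ce>>m<<z2v>>m<<xhqj', '']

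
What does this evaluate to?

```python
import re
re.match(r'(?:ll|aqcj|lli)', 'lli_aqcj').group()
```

'll'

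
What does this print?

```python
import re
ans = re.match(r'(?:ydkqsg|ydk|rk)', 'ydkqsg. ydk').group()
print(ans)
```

ydkqsg

`|` is ordered: at each position the engine commits to the first alternative that works.
`re.match` won't scan ahead — the pattern has to work from the very first character.
The match spans [0:6] → 'ydkqsg'.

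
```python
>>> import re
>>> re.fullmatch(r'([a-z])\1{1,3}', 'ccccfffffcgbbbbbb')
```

`re.fullmatch` is like wrapping the pattern in `^…$` (in single-line mode).
Here the pattern can't cover the whole string, so the call returns None.

None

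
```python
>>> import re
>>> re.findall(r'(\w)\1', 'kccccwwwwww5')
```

['c', 'c', 'w', 'w', 'w']

A backreference is literal: `\1` must see the identical characters the first group matched.
Scanning left to right: at [1:3] match 'cc', group 1 = 'c'; at [3:5] match 'cc', group 1 = 'c'; at [5:7] match 'ww', group 1 = 'w'; at [7:9] match 'ww', group 1 = 'w'; at [9:11] match 'ww', group 1 = 'w'.
`findall` collects group 1 from each match (5 total).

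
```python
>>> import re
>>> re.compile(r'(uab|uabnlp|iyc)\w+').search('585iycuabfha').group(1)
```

'iyc'

`re.search` scans for the first position where the pattern succeeds.
The match spans [3:12] → 'iycuabfha'.
Captured: group 1 = 'iyc'.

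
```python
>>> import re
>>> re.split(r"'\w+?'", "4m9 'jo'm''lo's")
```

['4m9 ', "m'", 's']

`split` removes every match and returns the 3 fragments in between.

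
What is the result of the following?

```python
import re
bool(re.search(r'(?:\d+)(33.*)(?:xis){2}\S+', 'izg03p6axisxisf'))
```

This matches one or more of a digit (non-capturing group); then the literal '33', then zero or more of any character (captured); then the literal 'xis' repeated 2 times, then one or more of a non-whitespace character.
`search` walks the string left to right and returns the first match it finds.
Here no position works, so the call returns None, and `bool(None)` is False.

False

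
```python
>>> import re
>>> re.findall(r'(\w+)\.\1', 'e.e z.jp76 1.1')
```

After group 1 captures some text, `\1` only succeeds where that same text appears again.
With a single group, `findall` returns only what that group captured — 2 items.

['e', '1']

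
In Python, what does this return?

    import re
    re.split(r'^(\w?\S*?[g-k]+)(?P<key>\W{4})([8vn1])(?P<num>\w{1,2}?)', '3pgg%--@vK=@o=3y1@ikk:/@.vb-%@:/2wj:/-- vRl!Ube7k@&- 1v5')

['', '3pgg', '%--@', 'v', 'K', '=@o=3y1@ikk:/@.vb-%@:/2wj:/-- vRl!Ube7k@&- 1v5']

The pattern matches anchored at the start of the string; then optionally a word character, then zero or more of a non-whitespace character (lazy), then one or more of a character in [g-k] (captured); then exactly 4 of a non-word character (captured as 'key'); then one of [8vn1] (captured); then 1 to 2 of a word character (lazy) (captured as 'num').
With the lazy modifier that quantifier settles for the fewest repetitions that let the rest of the pattern succeed (the atoms after it are unaffected and can still be greedy).
Matches to split on: at [0:10] → '3pgg%--@vK'.
`re.split` interleaves the captured-group text with the surrounding fragments.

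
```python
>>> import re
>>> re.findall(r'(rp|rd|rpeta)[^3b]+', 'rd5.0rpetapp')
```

['rd']

With a single group, `findall` returns only what that group captured — 1 item.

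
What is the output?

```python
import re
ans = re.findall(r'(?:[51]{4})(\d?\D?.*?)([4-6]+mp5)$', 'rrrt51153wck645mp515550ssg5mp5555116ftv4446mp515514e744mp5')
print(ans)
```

Pattern: exactly 4 of one of [51] (non-capturing group); then optionally a digit, then optionally a non-digit, then zero or more of any character (lazy) (captured); then one or more of a character in [4-6], then the literal 'mp5' (captured); then anchored at the end.
The `?` after the quantifier makes it lazy — it takes as little as possible before letting the rest of the pattern try.
Matches: at [4:58] match '51153wck645mp515550ssg5mp5555116ftv4446mp515514e744mp5', groups = ('3wck645mp515550ssg5mp5555116ftv4446mp515514e7', '44mp5').
Multiple groups make `findall` return tuples — one 2-tuple for the one match.

[('3wck645mp515550ssg5mp5555116ftv4446mp515514e7', '44mp5')]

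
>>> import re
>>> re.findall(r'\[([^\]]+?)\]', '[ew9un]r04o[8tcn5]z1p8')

Walking the string: at [0:7] match '[ew9un]', group 1 = 'ew9un'; at [11:18] match '[8tcn5]', group 1 = '8tcn5'.
With a single group, `findall` returns only what that group captured — 2 items.

['ew9un', '8tcn5']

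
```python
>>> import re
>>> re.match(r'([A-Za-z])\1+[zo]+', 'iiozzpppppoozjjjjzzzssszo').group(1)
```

A backreference is literal: `\1` must see the identical characters the first group matched.
`re.match` won't scan ahead — the pattern has to work from the very first character.
The match spans [0:5] → 'iiozz'.
Captured: group 1 = 'i'.

'i'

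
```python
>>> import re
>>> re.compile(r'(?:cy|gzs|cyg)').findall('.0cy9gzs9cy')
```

['cy', 'gzs', 'cy']

No capturing groups, so `findall` returns the 3 full match strings.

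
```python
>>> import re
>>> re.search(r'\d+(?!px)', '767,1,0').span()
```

The negative lookaround is zero-width — it rules out positions where the adjacent text would match, without consuming anything.
The match spans [0:3] → '767'.

(0, 3)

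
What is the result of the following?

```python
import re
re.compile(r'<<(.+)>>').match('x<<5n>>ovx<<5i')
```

`re.match` won't scan ahead — the pattern has to work from the very first character.
Here the string doesn't start with a match, so the call returns None.

None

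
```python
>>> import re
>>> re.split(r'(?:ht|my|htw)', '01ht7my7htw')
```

The regex engine tests alternatives in the order written; an earlier branch that matches wins even if a later one would match more.
Matches to split on: at [2:4] → 'ht'; at [5:7] → 'my'; at [8:10] → 'ht'.
Each match becomes a cut point; 4 segments remain.

['01', '7', '7', 'w']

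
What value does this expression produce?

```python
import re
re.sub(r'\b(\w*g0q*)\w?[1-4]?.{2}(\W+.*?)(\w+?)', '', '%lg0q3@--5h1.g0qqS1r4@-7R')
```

'%h1.R'

With the lazy modifier that quantifier settles for the fewest repetitions that let the rest of the pattern succeed (the atoms after it are unaffected and can still be greedy).
`sub` substitutes '' at each match site.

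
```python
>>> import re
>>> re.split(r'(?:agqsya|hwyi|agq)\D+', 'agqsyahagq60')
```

['', '60']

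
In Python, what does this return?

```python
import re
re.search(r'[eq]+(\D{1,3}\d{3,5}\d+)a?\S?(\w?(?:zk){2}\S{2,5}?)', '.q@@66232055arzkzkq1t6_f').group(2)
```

'zkzkq1'

The pattern matches one or more of one of [eq]; then 1 to 3 of a non-digit, then 3 to 5 of a digit, then one or more of a digit (captured); then optionally a literal 'a', then optionally a non-whitespace character; then optionally a word character, then the literal 'zk' repeated 2 times, then 2 to 5 of a non-whitespace character (lazy) (captured).
The `?` after the quantifier makes it lazy — it takes as little as possible before letting the rest of the pattern try.
`re.search` scans for the first position where the pattern succeeds.
The match spans [1:20] → 'q@@66232055arzkzkq1'.
Captured: group 1 = '@@66232055', group 2 = 'zkzkq1'.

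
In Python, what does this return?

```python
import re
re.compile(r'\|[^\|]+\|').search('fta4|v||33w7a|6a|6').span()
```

The match spans [4:7] → '|v|'.

(4, 7)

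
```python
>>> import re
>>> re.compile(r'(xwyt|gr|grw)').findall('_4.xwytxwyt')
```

['xwyt', 'xwyt']

Because there's exactly one group, `findall` drops the full match and keeps group 1 from each hit.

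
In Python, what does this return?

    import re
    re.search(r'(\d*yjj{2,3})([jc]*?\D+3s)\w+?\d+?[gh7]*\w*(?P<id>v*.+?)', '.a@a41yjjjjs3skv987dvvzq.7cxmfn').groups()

Pattern: zero or more of a digit, then the literal 'yj', then 2 to 3 of a literal 'j' (captured); then zero or more of one of [jc] (lazy), then one or more of a non-digit, then the literal '3s' (captured); then one or more of a word character (lazy), then one or more of a digit (lazy), then zero or more of one of [gh7]; then zero or more of a word character; then zero or more of the literal 'v', then one or more of any character (lazy) (captured as 'id').
Because the quantifier is non-greedy, it stops expanding at the earliest point where the rest of the pattern can succeed.
`re.search` scans for the first position where the pattern succeeds.
The match spans [4:25] → '41yjjjjs3skv987dvvzq.'.
Captured: group 1 = '41yjjjj', group 2 = 's3s', group 3 = '.'.

('41yjjjj', 's3s', '.')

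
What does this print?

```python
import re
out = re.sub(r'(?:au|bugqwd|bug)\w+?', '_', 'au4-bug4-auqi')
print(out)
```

_-_-_i

Every occurrence is swapped for '_'.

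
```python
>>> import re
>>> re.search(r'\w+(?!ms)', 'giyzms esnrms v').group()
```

Because the assertion is negative and zero-width, positions next to the forbidden text are skipped.
The match spans [0:6] → 'giyzms'.

'giyzms'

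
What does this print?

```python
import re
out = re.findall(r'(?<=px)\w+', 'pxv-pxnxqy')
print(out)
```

['v', 'nxqy']

The positive lookaround only admits positions where the adjacent text matches; those characters stay outside the span.
Matches: at [2:3] → 'v'; at [6:10] → 'nxqy'.
No capturing groups, so `findall` returns the 2 full match strings.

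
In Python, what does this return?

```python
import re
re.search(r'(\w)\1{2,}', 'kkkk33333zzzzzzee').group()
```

The backreference `\1` re-matches whatever the first group consumed, character for character.
The match spans [0:4] → 'kkkk'.

'kkkk'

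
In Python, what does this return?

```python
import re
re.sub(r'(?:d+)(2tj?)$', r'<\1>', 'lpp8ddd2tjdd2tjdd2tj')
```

Pattern: one or more of a literal 'd' (non-capturing group); then the literal '2t', then optionally a literal 'j' (captured); then anchored at the end.
`\1` in the replacement pulls in group 1's text for each match.

'lpp8ddd2tjdd2tj<2tj>'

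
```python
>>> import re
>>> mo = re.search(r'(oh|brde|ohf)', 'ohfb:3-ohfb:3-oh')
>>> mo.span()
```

(0, 2)

Alternation tries branches left to right and keeps the first one that lets the overall match succeed at that position.
The match spans [0:2] → 'oh'.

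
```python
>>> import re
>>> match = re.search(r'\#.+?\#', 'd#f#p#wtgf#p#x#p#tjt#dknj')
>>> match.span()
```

(1, 4)

The `?` after the quantifier makes it lazy — it takes as little as possible before letting the rest of the pattern try.
The match spans [1:4] → '#f#'.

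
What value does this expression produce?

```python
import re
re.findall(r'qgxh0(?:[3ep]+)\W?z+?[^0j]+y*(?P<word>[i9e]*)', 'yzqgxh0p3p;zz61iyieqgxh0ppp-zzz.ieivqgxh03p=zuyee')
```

Pattern: the literal 'qg', then the literal 'xh0'; then one or more of one of [3ep] (non-capturing group); then optionally a non-word character, then one or more of the literal 'z' (lazy), then one or more of any character except [0j]; then zero or more of a literal 'y'; then zero or more of one of [i9e] (captured as 'word').
Walking the string: at [2:23] match 'qgxh0p3p;zz61iyieqgxh', group 1 = ''; at [36:49] match 'qgxh03p=zuyee', group 1 = ''.
With a single group, `findall` returns only what that group captured — 2 items.

['', '']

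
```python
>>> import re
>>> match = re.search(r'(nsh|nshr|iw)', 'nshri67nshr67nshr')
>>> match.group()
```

'nsh'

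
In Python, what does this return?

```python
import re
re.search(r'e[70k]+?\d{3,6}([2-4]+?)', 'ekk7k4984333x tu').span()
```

This matches the literal 'e', then one or more of one of [70k] (lazy), then 3 to 6 of a digit; then one or more of a character in [2-4] (lazy) (captured).
`re.search` tries every starting position until one works.
The match spans [0:12] → 'ekk7k4984333'.
Captured: group 1 = '3'.

(0, 12)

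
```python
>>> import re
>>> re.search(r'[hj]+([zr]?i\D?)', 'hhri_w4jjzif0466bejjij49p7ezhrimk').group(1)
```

The match spans [0:5] → 'hhri_'.
Captured: group 1 = 'ri_'.

'ri_'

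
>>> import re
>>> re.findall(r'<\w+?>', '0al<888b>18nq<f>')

['<888b>', '<f>']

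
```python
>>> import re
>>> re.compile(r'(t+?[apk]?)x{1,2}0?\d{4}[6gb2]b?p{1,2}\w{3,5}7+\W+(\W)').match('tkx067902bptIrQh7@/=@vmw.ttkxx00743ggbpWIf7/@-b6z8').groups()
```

('tk', '@')

Pattern: one or more of a literal 't' (lazy), then optionally one of [apk] (captured); then 1 to 2 of the literal 'x', then optionally a literal '0', then exactly 4 of a digit; then one of [6gb2], then optionally a literal 'b', then 1 to 2 of the literal 'p'; then 3 to 5 of a word character, then one or more of a literal '7', then one or more of a non-word character; then a non-word character (captured).
`re.match` only tries the pattern at the start of the string.
The match spans [0:21] → 'tkx067902bptIrQh7@/=@'.
Captured: group 1 = 'tk', group 2 = '@'.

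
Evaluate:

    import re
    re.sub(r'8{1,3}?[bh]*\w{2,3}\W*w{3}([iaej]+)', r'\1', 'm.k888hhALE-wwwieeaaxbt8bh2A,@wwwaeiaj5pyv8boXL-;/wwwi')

The pattern matches 1 to 3 of the literal '8' (lazy), then zero or more of one of [bh], then 2 to 3 of a word character; then zero or more of a non-word character, then exactly 3 of a literal 'w'; then one or more of one of [iaej] (captured).
Matches: at [3:20] → '888hhALE-wwwieeaa'; at [23:38] → '8bh2A,@wwwaeiaj'; at [42:54] → '8boXL-;/wwwi'.
Each match is replaced using the text its own group 1 captured.

'm.kieeaaxbtaeiaj5pyvi'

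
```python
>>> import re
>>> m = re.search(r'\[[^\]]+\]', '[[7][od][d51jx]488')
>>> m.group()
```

'[[7]'

Unlike `match`, `search` isn't anchored — it looks for the pattern anywhere in the string.
The match spans [0:4] → '[[7]'.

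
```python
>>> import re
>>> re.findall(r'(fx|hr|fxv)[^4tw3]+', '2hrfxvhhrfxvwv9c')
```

One capturing group, so `findall` returns just the captured substring from the one match — 1 in all.

['hr']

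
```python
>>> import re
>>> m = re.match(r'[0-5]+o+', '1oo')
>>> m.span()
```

(0, 3)

The pattern matches one or more of a character in [0-5]; then one or more of a literal 'o'.
With `match`, the pattern is implicitly anchored at the beginning.
The match spans [0:3] → '1oo'.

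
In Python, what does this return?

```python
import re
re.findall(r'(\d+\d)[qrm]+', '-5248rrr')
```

The pattern matches one or more of a digit, then a digit (captured); then one or more of one of [qrm].
One capturing group, so `findall` returns just the captured substring from the one match — 1 in all.

['5248']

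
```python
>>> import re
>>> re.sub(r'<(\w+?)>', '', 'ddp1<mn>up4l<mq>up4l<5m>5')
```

'ddp1up4lup4l5'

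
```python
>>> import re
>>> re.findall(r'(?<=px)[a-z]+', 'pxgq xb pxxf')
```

['gq', 'xf']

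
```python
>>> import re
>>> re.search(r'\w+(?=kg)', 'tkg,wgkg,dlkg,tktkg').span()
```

(0, 1)

The `(?=…)`/`(?<=…)` assertion just peeks at neighbouring text; it doesn't advance the match position.
The match spans [0:1] → 't'.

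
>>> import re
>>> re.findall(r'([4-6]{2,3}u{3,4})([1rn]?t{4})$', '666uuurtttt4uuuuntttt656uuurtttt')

[('656uuu', 'rtttt')]

Pattern: 2 to 3 of a character in [4-6], then 3 to 4 of the literal 'u' (captured); then optionally one of [1rn], then exactly 4 of the literal 't' (captured); then anchored at the end.
2 groups means the one result is a tuple of 2 captured strings — 1 here.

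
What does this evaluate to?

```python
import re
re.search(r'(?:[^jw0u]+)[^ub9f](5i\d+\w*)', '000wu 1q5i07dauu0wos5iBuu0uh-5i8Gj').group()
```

The match spans [5:28] → ' 1q5i07dauu0wos5iBuu0uh'.

' 1q5i07dauu0wos5iBuu0uh'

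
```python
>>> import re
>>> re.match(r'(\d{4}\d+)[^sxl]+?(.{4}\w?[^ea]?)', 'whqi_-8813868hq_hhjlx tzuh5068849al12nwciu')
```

None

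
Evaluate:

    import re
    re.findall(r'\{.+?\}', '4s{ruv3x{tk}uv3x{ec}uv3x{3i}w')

['{ruv3x{tk}', '{ec}', '{3i}']

Walking the string: at [2:12] → '{ruv3x{tk}'; at [16:20] → '{ec}'; at [24:28] → '{3i}'.
Since nothing is captured, `findall` lists the 3 matched substrings directly.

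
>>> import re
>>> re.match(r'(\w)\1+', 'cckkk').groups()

('c',)

The match spans [0:2] → 'cc'.
Captured: group 1 = 'c'.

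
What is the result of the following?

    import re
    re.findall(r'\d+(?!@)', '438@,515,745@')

The negative lookahead/lookbehind blocks any match where the forbidden context is present.
Since nothing is captured, `findall` lists the 3 matched substrings directly.

['43', '515', '74']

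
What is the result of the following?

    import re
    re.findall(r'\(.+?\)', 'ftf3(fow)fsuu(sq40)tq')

['(fow)', '(sq40)']

Scanning left to right: at [4:9] → '(fow)'; at [13:19] → '(sq40)'.
No capturing groups, so `findall` returns the 2 full match strings.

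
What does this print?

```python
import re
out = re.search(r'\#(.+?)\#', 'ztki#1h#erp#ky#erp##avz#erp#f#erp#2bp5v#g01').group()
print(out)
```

`search` walks the string left to right and returns the first match it finds.
The match spans [4:8] → '#1h#'.
Captured: group 1 = '1h'.

#1h#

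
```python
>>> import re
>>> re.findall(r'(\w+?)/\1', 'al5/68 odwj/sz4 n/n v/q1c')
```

`\1` has to match the exact text group 1 already captured.
Matches: at [16:19] match 'n/n', group 1 = 'n'.
One capturing group, so `findall` returns just the captured substring from the one match — 1 in all.

['n']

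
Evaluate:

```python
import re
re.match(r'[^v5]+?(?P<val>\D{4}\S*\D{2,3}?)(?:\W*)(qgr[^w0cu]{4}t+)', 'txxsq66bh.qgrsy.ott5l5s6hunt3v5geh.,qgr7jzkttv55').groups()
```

('xxsq66bh.qgrsy.ott5l5s6hunt3v5geh.,', 'qgr7jzktt')

Pattern: one or more of any character except [v5] (lazy); then exactly 4 of a non-digit, then zero or more of a non-whitespace character, then 2 to 3 of a non-digit (lazy) (captured as 'val'); then zero or more of a non-word character (non-capturing group); then the literal 'qgr', then exactly 4 of any character except [w0cu], then one or more of the literal 't' (captured).
Lazy quantifiers expand one character at a time until the remainder of the pattern can match.
With `match`, the pattern is implicitly anchored at the beginning.
The match spans [0:45] → 'txxsq66bh.qgrsy.ott5l5s6hunt3v5geh.,qgr7jzktt'.
Captured: group 1 = 'xxsq66bh.qgrsy.ott5l5s6hunt3v5geh.,', group 2 = 'qgr7jzktt'.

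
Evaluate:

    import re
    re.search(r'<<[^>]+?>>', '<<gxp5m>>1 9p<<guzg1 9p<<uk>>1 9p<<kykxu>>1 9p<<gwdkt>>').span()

The match spans [0:9] → '<<gxp5m>>'.

(0, 9)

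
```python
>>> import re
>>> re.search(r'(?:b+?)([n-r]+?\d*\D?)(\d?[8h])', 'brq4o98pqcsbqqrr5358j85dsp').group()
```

This matches one or more of a literal 'b' (lazy) (non-capturing group); then one or more of a character in [n-r] (lazy), then zero or more of a digit, then optionally a non-digit (captured); then optionally a digit, then one of [8h] (captured).
The match spans [0:7] → 'brq4o98'.

'brq4o98'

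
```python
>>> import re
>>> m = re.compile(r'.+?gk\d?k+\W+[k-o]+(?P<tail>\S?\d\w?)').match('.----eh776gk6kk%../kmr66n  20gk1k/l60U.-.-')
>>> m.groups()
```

('r66',)

The match spans [0:24] → '.----eh776gk6kk%../kmr66'.
Captured: group 1 = 'r66'.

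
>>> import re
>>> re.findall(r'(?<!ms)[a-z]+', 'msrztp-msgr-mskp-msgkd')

A negative assertion filters positions out without eating any characters.
Walking the string: at [0:6] → 'msrztp'; at [7:11] → 'msgr'; at [12:16] → 'mskp'; at [17:22] → 'msgkd'.
With no groups in the pattern, `findall` gives back each whole match — 4 here.

['msrztp', 'msgr', 'mskp', 'msgkd']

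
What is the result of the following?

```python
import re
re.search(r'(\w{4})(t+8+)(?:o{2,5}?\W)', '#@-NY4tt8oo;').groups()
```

('NY4t', 't8')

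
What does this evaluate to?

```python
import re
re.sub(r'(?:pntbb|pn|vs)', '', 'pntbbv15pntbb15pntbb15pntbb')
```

'v151515'

Alternation tries branches left to right and keeps the first one that lets the overall match succeed at that position.
Matches: at [0:5] → 'pntbb'; at [8:13] → 'pntbb'; at [15:20] → 'pntbb'; at [22:27] → 'pntbb'.
Every occurrence is swapped for ''.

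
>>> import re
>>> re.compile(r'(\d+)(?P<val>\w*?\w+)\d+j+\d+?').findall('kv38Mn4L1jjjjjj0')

[('38', 'Mn4L')]

This matches one or more of a digit (captured); then zero or more of a word character (lazy), then one or more of a word character (captured as 'val'); then one or more of a digit, then one or more of the literal 'j', then one or more of a digit (lazy).
Walking the string: at [2:16] match '38Mn4L1jjjjjj0', groups = ('38', 'Mn4L').
Multiple groups make `findall` return tuples — one 2-tuple for the one match.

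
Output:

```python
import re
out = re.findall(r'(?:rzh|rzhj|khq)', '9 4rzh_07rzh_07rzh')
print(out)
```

Matches: at [3:6] → 'rzh'; at [9:12] → 'rzh'; at [15:18] → 'rzh'.
No capturing groups, so `findall` returns the 3 full match strings.

['rzh', 'rzh', 'rzh']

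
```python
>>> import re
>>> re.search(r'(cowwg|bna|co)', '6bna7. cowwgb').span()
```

The match spans [1:4] → 'bna'.

(1, 4)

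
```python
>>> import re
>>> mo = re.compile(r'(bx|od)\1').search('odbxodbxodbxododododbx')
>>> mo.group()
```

'odod'

The backreference `\1` re-matches whatever the first group consumed, character for character.
The match spans [12:16] → 'odod'.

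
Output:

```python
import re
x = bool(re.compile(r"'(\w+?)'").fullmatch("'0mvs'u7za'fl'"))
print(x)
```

False

For `fullmatch`, every character of the input must be accounted for by the pattern.
Here the string isn't matched end-to-end, so the call returns None, and `bool(None)` is False.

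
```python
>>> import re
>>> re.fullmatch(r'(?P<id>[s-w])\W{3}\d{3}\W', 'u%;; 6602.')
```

None

`fullmatch` succeeds only if the pattern covers the string from start to end.
Here the string isn't matched end-to-end, so the call returns None.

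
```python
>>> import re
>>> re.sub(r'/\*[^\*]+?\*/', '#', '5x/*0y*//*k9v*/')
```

'5x##'

Every occurrence is swapped for '#'.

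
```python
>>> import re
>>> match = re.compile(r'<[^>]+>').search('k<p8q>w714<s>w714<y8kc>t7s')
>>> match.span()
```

(1, 6)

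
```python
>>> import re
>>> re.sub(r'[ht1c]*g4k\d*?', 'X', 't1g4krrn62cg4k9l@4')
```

'Xrrn62X9l@4'

A non-greedy quantifier consumes as few characters as it can — just enough that the remainder of the pattern still matches from where it stops; whatever follows it matches normally.
Each match is replaced by 'X'.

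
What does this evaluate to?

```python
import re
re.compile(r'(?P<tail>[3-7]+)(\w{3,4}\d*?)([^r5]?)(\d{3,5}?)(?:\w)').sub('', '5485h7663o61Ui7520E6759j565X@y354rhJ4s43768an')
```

This matches one or more of a character in [3-7] (captured as 'tail'); then 3 to 4 of a word character, then zero or more of a digit (lazy) (captured); then optionally any character except [r5] (captured); then 3 to 5 of a digit (lazy) (captured); then a word character (non-capturing group).
Matches: at [0:10] → '5485h7663o'; at [10:19] → '61Ui7520E'; at [19:28] → '6759j565X'; at [30:42] → '354rhJ4s4376'.
Every occurrence is swapped for ''.

'@y8an'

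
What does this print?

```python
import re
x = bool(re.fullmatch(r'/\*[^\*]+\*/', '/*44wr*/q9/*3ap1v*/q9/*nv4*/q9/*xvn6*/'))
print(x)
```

`fullmatch` succeeds only if the pattern covers the string from start to end.
Here the string isn't matched end-to-end, so the call returns None, and `bool(None)` is False.

False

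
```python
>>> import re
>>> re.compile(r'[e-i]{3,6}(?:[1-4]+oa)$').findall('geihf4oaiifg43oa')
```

['iifg43oa']

This matches 3 to 6 of a character in [e-i]; then one or more of a character in [1-4], then the literal 'oa' (non-capturing group); then anchored at the end.
No capturing groups, so `findall` returns the 1 full match string.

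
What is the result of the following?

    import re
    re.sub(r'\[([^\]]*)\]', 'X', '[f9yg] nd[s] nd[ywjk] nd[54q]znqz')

'X ndX ndX ndXznqz'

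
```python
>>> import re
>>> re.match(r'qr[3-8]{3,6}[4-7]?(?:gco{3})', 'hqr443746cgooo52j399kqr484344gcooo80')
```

`match` is anchored at position 0; if the pattern doesn't fit there, it returns None.
Here position 0 doesn't satisfy it, so the call returns None.

None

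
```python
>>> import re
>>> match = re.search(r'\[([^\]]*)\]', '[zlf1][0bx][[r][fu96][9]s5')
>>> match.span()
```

The match spans [0:6] → '[zlf1]'.

(0, 6)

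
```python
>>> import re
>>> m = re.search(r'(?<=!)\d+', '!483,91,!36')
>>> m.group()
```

The `(?=…)`/`(?<=…)` assertion just peeks at neighbouring text; it doesn't advance the match position.
`re.search` scans for the first position where the pattern succeeds.
The match spans [1:4] → '483'.

'483'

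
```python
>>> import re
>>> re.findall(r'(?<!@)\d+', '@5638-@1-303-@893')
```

The negative lookahead/lookbehind blocks any match where the forbidden context is present.
Since nothing is captured, `findall` lists the 3 matched substrings directly.

['638', '303', '93']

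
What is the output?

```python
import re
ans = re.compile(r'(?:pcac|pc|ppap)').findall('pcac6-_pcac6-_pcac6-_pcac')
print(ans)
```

Alternation tries branches left to right and keeps the first one that lets the overall match succeed at that position.
Since nothing is captured, `findall` lists the 4 matched substrings directly.

['pcac', 'pcac', 'pcac', 'pcac']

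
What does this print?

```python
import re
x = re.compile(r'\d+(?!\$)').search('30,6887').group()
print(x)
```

30

`(?!…)`/`(?<!…)` only lets a position through if the neighbouring text does NOT match; no characters are consumed.
The match spans [0:2] → '30'.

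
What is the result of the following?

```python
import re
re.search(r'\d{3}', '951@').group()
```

'951'

Pattern: exactly 3 of a digit.
`search` walks the string left to right and returns the first match it finds.
The match spans [0:3] → '951'.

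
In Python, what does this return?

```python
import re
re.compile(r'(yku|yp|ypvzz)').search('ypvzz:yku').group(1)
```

'yp'

The regex engine tests alternatives in the order written; an earlier branch that matches wins even if a later one would match more.
`re.search` tries every starting position until one works.
The match spans [0:2] → 'yp'.
Captured: group 1 = 'yp'.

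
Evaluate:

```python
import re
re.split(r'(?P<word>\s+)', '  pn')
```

The pattern matches one or more of whitespace (captured as 'word').
With a capturing group present, the delimiter's captured portion is kept in the result list.

['', '  ', 'pn']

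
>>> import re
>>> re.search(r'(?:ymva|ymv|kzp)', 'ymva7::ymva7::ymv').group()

The regex engine tests alternatives in the order written; an earlier branch that matches wins even if a later one would match more.
The match spans [0:4] → 'ymva'.

'ymva'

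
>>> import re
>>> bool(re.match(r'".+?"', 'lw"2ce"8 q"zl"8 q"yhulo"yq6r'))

False

`match` is anchored at position 0; if the pattern doesn't fit there, it returns None.
Here the string doesn't start with a match, so the call returns None, and `bool(None)` is False.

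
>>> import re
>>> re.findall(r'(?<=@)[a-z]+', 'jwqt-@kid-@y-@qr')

['kid', 'y', 'qr']

Because the assertion is zero-width, the text it checks is not consumed and won't appear in the result.
Since nothing is captured, `findall` lists the 3 matched substrings directly.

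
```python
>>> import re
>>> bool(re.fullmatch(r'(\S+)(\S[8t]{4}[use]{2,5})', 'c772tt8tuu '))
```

False

The pattern matches one or more of a non-whitespace character (captured); then a non-whitespace character, then exactly 4 of one of [8t], then 2 to 5 of one of [use] (captured).
For `fullmatch`, every character of the input must be accounted for by the pattern.
Here the string isn't matched end-to-end, so the call returns None, and `bool(None)` is False.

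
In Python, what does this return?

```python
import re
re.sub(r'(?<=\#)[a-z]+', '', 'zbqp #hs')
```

Because the assertion is zero-width, the text it checks is not consumed and won't appear in the result.
Every occurrence is swapped for ''.

'zbqp #'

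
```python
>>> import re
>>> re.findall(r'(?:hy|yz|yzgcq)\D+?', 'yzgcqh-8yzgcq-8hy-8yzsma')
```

Alternation tries branches left to right and keeps the first one that lets the overall match succeed at that position.
No capturing groups, so `findall` returns the 4 full match strings.

['yzg', 'yzg', 'hy-', 'yzs']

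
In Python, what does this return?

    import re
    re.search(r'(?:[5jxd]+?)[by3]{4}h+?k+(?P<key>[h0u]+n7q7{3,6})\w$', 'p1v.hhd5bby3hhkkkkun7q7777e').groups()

The match spans [6:27] → 'd5bby3hhkkkkun7q7777e'.
Captured: group 1 = 'un7q7777'.

('un7q7777',)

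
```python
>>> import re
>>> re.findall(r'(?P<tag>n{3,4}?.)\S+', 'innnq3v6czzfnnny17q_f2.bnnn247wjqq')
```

['nnnq']

The pattern matches 3 to 4 of the literal 'n' (lazy), then any character (captured as 'tag'); then one or more of a non-whitespace character.
Walking the string: at [1:34] match 'nnnq3v6czzfnnny17q_f2.bnnn247wjqq', group 1 = 'nnnq'.
With a single group, `findall` returns only what that group captured — 1 item.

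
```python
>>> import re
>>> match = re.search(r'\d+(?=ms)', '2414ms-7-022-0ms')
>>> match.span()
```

(0, 4)

Because the assertion is zero-width, the text it checks is not consumed and won't appear in the result.
`re.search` scans for the first position where the pattern succeeds.
The match spans [0:4] → '2414'.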